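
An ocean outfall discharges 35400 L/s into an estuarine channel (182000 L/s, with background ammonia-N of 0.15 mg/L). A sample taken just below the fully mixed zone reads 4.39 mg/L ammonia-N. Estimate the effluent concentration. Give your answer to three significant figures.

Mass balance: 182000·0.1500 + 35400·Cₑ = 217400·4.390
→ Cₑ = (217400·4.390 − 182000·0.1500) / 35400 = 26.19 mg/L.

26.2 mg/L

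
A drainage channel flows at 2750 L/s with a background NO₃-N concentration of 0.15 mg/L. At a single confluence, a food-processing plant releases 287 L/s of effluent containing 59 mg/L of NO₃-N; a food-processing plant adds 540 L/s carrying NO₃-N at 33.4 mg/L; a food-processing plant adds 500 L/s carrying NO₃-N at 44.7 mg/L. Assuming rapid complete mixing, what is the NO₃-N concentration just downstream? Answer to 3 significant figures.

After mixing, C = (2750·0.1500 + 287.0·59.00 + 540.0·33.40 + 500.0·44.70) / 4077 = 57730/4077 = 14.16 mg/L.

14.2 mg/L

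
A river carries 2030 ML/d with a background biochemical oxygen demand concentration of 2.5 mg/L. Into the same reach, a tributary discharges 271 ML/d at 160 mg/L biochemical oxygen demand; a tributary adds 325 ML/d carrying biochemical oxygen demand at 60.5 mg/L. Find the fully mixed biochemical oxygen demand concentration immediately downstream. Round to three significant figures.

Mass balance: C = (2030·2.500 + 271.0·160.0 + 325.0·60.50) / 2626 = 68100/2626 = 25.93 mg/L.

25.9 mg/L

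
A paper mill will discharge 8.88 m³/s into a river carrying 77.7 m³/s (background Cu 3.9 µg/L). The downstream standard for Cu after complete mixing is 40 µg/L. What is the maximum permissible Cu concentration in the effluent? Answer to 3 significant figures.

356 µg/L

At the limit, (Qr·Cr + Qe·Cₑ)/(Qr + Qe) = 40:
Cₑ = (86.58·40 − 77.70·3.900) / 8.880 = 355.9 µg/L.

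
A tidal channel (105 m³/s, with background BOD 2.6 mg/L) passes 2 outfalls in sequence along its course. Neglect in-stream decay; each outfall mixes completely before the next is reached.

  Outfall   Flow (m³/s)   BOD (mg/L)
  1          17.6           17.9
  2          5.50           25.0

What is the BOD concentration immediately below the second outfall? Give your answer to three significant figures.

Below outfall 1: Q → 122.6 m³/s, C = (105.0·2.600 + 17.60·17.90)/122.6 = 4.796 mg/L.
Below outfall 2: Q → 128.1 m³/s, C = (122.6·4.796 + 5.500·25.00)/128.1 = 5.664 mg/L.

5.66 mg/L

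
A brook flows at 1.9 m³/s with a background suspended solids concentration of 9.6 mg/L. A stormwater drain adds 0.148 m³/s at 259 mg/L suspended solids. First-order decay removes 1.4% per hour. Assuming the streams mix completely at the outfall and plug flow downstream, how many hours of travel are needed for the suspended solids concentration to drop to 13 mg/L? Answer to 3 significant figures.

53.5 h

After mixing, C = (1.900·9.600 + 0.1480·259.0) / 2.048 = 56.57/2.048 = 27.62 mg/L.
1.4%/h lost → k = −ln(1 − 0.014) = 0.01410 h⁻¹.
27.62·exp(−k·t) = 13 → t = ln(27.62/13)/k = 192400 s = 53.46 h.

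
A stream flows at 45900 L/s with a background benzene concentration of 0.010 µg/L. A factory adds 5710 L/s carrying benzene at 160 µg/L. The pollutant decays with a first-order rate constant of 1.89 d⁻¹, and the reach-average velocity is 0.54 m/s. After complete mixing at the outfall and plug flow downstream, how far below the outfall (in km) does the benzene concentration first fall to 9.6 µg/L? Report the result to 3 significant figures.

15.1 km

Mass balance: C = (45900·0.01000 + 5710·160.0) / 51610 = 914100/51610 = 17.71 µg/L.
Set 17.71·exp(−k·t) = 9.6 → t = ln(17.71/9.6)/k = 28000 s = 7.777 h.
Distance = v·t = 0.54·28000 = 15120 m = 15.12 km.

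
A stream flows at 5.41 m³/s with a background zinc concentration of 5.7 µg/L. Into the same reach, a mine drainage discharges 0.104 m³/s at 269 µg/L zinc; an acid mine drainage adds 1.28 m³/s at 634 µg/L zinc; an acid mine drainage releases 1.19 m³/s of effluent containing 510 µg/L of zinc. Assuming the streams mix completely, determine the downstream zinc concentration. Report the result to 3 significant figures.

After mixing, C = (5.410·5.700 + 0.1040·269.0 + 1.280·634.0 + 1.190·510.0) / 7.984 = 1477/7.984 = 185.0 µg/L.

185 µg/L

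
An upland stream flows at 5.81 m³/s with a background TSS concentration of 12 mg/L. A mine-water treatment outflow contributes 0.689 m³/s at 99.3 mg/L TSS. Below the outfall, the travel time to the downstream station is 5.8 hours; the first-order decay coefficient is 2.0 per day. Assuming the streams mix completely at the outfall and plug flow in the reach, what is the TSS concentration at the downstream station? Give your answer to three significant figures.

13.1 mg/L

Mixed concentration C = ΣQC/ΣQ = (5.810·12.00 + 0.6890·99.30) / 6.499 = 138.1/6.499 = 21.26 mg/L.
Applying C = C₀e^(−kt): 21.26 × 0.6167 = 13.11 mg/L.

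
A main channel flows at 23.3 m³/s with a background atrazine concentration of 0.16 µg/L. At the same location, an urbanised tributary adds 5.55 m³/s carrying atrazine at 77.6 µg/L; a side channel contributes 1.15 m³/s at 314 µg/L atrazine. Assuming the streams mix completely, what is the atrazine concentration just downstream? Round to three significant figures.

26.5 µg/L

Flow-weighted average: C = (23.30·0.1600 + 5.550·77.60 + 1.150·314.0) / 30.00 = 795.5/30.00 = 26.52 µg/L.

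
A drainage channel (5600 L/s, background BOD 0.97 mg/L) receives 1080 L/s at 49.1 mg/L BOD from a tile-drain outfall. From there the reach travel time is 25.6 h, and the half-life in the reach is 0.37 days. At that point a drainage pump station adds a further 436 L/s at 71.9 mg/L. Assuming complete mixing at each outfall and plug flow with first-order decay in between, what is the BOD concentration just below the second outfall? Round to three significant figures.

Conservation of mass: C = (5600·0.9700 + 1080·49.10) / 6680 = 58460/6680 = 8.751 mg/L; combined flow 6680 L/s.
Half-life 0.37 d → k = ln 2 / 0.37 = 1.873 d⁻¹.
First-order decay: C = 8.751·exp(−k·t) = 8.751·0.1356 = 1.186 mg/L.
At the second outfall, C = (6680·1.186 + 436.0·71.90) / (6680 + 436.0) = 5.519 mg/L.

5.52 mg/L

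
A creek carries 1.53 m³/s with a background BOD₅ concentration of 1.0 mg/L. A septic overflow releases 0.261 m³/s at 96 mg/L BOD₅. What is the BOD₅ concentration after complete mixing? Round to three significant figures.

Mass balance: C = (1.530·1.000 + 0.2610·96.00) / 1.791 = 26.59/1.791 = 14.84 mg/L.

14.8 mg/L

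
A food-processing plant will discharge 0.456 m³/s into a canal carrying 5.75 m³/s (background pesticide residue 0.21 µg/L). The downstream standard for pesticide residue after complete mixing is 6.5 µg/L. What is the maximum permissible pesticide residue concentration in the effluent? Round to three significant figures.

At the limit, (Qr·Cr + Qe·Cₑ)/(Qr + Qe) = 6.5:
Cₑ = (6.206·6.5 − 5.750·0.2100) / 0.4560 = 85.81 µg/L.

85.8 µg/L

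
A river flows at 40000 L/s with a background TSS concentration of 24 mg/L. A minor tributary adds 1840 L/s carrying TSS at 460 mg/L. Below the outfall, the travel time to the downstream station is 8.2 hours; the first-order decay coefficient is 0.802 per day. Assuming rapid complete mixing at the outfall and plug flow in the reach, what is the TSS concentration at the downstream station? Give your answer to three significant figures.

32.8 mg/L

After mixing, C = (40000·24.00 + 1840·460.0) / 41840 = 1806000/41840 = 43.17 mg/L.
After decay, C = 43.17 × e^(−kt) = 43.17 × 0.7603 = 32.83 mg/L.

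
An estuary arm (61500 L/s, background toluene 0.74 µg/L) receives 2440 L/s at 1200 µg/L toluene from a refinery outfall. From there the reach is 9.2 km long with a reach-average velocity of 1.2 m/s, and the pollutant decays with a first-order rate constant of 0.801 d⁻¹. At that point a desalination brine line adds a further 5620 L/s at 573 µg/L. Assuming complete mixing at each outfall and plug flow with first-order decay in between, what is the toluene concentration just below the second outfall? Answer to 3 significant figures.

Mass balance: C = (61500·0.7400 + 2440·1200) / 63940 = 2974000/63940 = 46.50 µg/L; combined flow 63940 L/s.
Travel time t = 9.2·1000 / 1.2 = 7667 s = 2.130 h.
After decay, C = 46.50 × e^(−kt) = 46.50 × 0.9314 = 43.31 µg/L.
Second outfall: C = (63940·43.31 + 5620·573.0)/69560 = 86.11 µg/L.

86.1 µg/L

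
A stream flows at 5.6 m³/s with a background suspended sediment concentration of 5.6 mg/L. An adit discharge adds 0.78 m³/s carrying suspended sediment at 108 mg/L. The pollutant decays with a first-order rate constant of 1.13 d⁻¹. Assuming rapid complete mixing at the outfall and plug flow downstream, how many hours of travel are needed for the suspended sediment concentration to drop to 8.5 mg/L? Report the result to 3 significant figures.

16.1 h

Flow-weighted average: C = (5.600·5.600 + 0.7800·108.0) / 6.380 = 115.6/6.380 = 18.12 mg/L.
18.12·exp(−k·t) = 8.5 → t = ln(18.12/8.5)/k = 57870 s = 16.08 h.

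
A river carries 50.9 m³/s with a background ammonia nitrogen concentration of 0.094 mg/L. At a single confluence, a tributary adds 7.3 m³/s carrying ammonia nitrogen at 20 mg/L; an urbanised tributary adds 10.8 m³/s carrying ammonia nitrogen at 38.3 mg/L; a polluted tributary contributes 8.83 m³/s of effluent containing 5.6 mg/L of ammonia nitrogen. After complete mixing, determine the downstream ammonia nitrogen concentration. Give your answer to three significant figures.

Conservation of mass: C = (50.90·0.09400 + 7.300·20.00 + 10.80·38.30 + 8.830·5.600) / 77.83 = 613.9/77.83 = 7.887 mg/L.

7.89 mg/L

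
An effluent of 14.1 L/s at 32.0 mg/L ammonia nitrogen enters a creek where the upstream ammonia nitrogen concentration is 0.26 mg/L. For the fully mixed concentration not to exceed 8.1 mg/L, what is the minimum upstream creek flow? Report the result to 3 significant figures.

Set C_mix = 8.1: (Q·0.2600 + 14.10·32.00) / (Q + 14.10) = 8.1
→ Q = 14.10·(32.00 − 8.1)/(8.1 − 0.2600) = 42.98 L/s.

43.0 L/s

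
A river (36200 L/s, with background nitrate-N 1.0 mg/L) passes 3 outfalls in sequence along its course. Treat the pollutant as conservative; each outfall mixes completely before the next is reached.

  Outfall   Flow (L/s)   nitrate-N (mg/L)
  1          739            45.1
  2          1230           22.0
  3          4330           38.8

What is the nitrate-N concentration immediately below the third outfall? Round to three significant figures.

After outfall 1: Q = 36200 + 739.0 = 36940 L/s; C = (36200·1.000 + 739.0·45.10)/36940 = 1.882 mg/L.
After outfall 2: Q = 36940 + 1230 = 38170 L/s; C = (36940·1.882 + 1230·22.00)/38170 = 2.531 mg/L.
After outfall 3: Q = 38170 + 4330 = 42500 L/s; C = (38170·2.531 + 4330·38.80)/42500 = 6.226 mg/L.

6.23 mg/L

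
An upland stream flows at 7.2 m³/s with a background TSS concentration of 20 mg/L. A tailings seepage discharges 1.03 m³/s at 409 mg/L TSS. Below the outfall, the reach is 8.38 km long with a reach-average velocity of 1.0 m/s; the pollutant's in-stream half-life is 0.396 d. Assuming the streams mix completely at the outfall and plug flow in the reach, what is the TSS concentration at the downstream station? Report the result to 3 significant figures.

After mixing, C = (7.200·20.00 + 1.030·409.0) / 8.230 = 565.3/8.230 = 68.68 mg/L.
Travel time t = 8.38·1000 / 1.0 = 8380 s = 2.328 h.
Half-life 0.396 d → k = ln 2 / 0.396 = 1.750 d⁻¹.
First-order decay: C = 68.68·exp(−k·t) = 68.68·0.8439 = 57.96 mg/L.

58.0 mg/L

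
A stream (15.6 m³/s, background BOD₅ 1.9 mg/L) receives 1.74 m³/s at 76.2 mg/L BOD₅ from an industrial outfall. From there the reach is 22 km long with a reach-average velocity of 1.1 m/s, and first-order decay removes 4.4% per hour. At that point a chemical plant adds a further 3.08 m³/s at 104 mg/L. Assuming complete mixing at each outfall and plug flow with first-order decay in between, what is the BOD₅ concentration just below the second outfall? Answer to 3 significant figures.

Flow-weighted average: C = (15.60·1.900 + 1.740·76.20) / 17.34 = 162.2/17.34 = 9.356 mg/L; combined flow 17.34 m³/s.
Travel time t = 22·1000 / 1.1 = 20000 s = 5.556 h.
4.4%/h lost → k = −ln(1 − 0.044) = 0.04500 h⁻¹.
Applying C = C₀e^(−kt): 9.356 × 0.7788 = 7.286 mg/L.
At the second outfall, C = (17.34·7.286 + 3.080·104.0) / (17.34 + 3.080) = 21.87 mg/L.

21.9 mg/L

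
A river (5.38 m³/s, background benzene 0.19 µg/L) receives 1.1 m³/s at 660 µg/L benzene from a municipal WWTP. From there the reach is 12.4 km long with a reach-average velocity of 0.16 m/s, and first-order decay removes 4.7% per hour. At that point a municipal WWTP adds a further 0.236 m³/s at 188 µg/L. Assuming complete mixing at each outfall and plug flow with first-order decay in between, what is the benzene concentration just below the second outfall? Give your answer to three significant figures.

Conservation of mass: C = (5.380·0.1900 + 1.100·660.0) / 6.480 = 727.0/6.480 = 112.2 µg/L; combined flow 6.480 m³/s.
Travel time t = 12.4·1000 / 0.16 = 77500 s = 21.53 h.
4.7%/h lost → k = −ln(1 − 0.047) = 0.04814 h⁻¹.
Decay over the reach: 112.2·exp(−kt) = 112.2·0.3547 = 39.80 µg/L.
Second outfall: C = (6.480·39.80 + 0.2360·188.0)/6.716 = 45.01 µg/L.

45.0 µg/L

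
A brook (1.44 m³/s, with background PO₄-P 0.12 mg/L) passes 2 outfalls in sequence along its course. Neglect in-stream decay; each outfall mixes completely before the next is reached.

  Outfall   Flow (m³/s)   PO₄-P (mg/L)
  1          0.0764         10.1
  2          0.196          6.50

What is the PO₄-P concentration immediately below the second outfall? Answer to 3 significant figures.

1.30 mg/L

After outfall 1: Q = 1.440 + 0.07640 = 1.516 m³/s; C = (1.440·0.1200 + 0.07640·10.10)/1.516 = 0.6228 mg/L.
After outfall 2: Q = 1.516 + 0.1960 = 1.712 m³/s; C = (1.516·0.6228 + 0.1960·6.500)/1.712 = 1.296 mg/L.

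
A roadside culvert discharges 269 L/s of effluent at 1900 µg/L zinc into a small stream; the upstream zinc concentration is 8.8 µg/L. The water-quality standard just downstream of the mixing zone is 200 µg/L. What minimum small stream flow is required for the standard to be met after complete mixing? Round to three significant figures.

2390 L/s

Set C_mix = 200: (Q·8.800 + 269.0·1900) / (Q + 269.0) = 200
→ Q = 269.0·(1900 − 200)/(200 − 8.800) = 2392 L/s.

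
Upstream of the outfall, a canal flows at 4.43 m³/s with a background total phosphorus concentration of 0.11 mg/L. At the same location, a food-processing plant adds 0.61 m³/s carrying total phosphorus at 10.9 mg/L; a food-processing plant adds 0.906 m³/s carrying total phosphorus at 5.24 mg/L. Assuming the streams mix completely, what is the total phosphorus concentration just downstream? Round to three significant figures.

Mixed concentration C = ΣQC/ΣQ = (4.430·0.1100 + 0.6100·10.90 + 0.9060·5.240) / 5.946 = 11.88/5.946 = 1.999 mg/L.

2.00 mg/L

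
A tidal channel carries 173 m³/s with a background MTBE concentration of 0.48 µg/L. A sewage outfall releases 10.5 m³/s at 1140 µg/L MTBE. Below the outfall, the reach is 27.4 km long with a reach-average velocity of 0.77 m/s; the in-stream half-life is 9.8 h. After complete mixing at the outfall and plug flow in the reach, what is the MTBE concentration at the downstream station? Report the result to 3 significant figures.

Mass balance: C = (173.0·0.4800 + 10.50·1140) / 183.5 = 12050/183.5 = 65.68 µg/L.
Travel time t = 27.4·1000 / 0.77 = 35580 s = 9.885 h.
Half-life 9.8 h → k = ln 2 / 9.8 = 0.07073 h⁻¹ = 1.698 d⁻¹.
Applying C = C₀e^(−kt): 65.68 × 0.4970 = 32.65 µg/L.

32.6 µg/L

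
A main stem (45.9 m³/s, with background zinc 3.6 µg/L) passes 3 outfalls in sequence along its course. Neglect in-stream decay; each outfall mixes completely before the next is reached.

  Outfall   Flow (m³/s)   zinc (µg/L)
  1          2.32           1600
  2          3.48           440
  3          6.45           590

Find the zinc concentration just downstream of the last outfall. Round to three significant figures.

After outfall 1: Q = 45.90 + 2.320 = 48.22 m³/s; C = (45.90·3.600 + 2.320·1600)/48.22 = 80.41 µg/L.
After outfall 2: Q = 48.22 + 3.480 = 51.70 m³/s; C = (48.22·80.41 + 3.480·440.0)/51.70 = 104.6 µg/L.
After outfall 3: Q = 51.70 + 6.450 = 58.15 m³/s; C = (51.70·104.6 + 6.450·590.0)/58.15 = 158.5 µg/L.

158 µg/L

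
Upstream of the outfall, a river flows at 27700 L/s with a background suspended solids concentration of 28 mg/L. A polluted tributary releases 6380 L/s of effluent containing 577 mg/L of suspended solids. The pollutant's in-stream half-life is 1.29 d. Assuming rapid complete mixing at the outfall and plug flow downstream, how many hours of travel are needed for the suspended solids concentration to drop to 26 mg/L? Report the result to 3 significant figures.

72.2 h

Flow-weighted average: C = (27700·28.00 + 6380·577.0) / 34080 = 4457000/34080 = 130.8 mg/L.
Half-life 1.29 d → k = ln 2 / 1.29 = 0.5373 d⁻¹.
130.8·exp(−k·t) = 26 → t = ln(130.8/26)/k = 259800 s = 72.15 h.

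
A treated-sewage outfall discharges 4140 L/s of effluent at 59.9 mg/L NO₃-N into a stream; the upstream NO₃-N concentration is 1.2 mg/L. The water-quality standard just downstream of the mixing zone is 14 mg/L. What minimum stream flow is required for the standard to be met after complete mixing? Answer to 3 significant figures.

Set C_mix = 14: (Q·1.200 + 4140·59.90) / (Q + 4140) = 14
→ Q = 4140·(59.90 − 14)/(14 − 1.200) = 14850 L/s.

14800 L/s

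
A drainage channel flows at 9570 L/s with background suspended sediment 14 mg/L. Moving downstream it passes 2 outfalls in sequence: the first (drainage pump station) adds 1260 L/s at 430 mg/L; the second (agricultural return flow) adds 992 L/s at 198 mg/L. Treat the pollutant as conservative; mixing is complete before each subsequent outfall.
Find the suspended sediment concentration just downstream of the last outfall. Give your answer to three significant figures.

After outfall 1: Q = 9570 + 1260 = 10830 L/s; C = (9570·14.00 + 1260·430.0)/10830 = 62.40 mg/L.
After outfall 2: Q = 10830 + 992.0 = 11820 L/s; C = (10830·62.40 + 992.0·198.0)/11820 = 73.78 mg/L.

73.8 mg/L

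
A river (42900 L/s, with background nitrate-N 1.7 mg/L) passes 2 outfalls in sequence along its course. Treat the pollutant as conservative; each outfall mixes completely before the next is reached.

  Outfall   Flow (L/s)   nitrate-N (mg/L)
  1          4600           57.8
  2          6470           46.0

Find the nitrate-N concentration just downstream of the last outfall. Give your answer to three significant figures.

Outfall 1: combined Q = 47500 L/s; C = (42900·1.700 + 4600·57.80)/47500 = 7.133 mg/L.
Outfall 2: combined Q = 53970 L/s; C = (47500·7.133 + 6470·46.00)/53970 = 11.79 mg/L.

11.8 mg/L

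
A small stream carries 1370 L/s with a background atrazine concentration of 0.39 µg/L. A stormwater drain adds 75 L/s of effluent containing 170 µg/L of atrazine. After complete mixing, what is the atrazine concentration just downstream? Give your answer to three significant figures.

9.19 µg/L

Mass balance: C = (1370·0.3900 + 75.00·170.0) / 1445 = 13280/1445 = 9.193 µg/L.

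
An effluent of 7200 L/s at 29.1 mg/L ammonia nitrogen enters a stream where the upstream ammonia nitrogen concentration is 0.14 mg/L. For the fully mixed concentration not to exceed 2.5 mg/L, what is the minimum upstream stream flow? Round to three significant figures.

81200 L/s

Set C_mix = 2.5: (Q·0.1400 + 7200·29.10) / (Q + 7200) = 2.5
→ Q = 7200·(29.10 − 2.5)/(2.5 − 0.1400) = 81150 L/s.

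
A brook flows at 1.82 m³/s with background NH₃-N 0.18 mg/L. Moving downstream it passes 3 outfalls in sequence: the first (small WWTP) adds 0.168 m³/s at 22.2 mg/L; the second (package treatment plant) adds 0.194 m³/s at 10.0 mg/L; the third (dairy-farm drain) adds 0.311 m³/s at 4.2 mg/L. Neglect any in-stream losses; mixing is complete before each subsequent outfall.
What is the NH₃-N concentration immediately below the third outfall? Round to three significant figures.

2.93 mg/L

After outfall 1: Q = 1.820 + 0.1680 = 1.988 m³/s; C = (1.820·0.1800 + 0.1680·22.20)/1.988 = 2.041 mg/L.
After outfall 2: Q = 1.988 + 0.1940 = 2.182 m³/s; C = (1.988·2.041 + 0.1940·10.00)/2.182 = 2.748 mg/L.
After outfall 3: Q = 2.182 + 0.3110 = 2.493 m³/s; C = (2.182·2.748 + 0.3110·4.200)/2.493 = 2.930 mg/L.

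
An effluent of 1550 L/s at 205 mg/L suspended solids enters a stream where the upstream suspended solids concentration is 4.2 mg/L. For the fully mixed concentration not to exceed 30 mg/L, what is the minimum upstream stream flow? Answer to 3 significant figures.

10500 L/s

Set C_mix = 30: (Q·4.200 + 1550·205.0) / (Q + 1550) = 30
→ Q = 1550·(205.0 − 30)/(30 − 4.200) = 10510 L/s.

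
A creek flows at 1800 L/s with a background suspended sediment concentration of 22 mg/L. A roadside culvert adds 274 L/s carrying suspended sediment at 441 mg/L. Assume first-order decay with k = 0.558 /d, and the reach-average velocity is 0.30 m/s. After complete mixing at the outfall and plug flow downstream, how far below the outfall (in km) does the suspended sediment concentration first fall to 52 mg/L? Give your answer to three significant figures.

18.4 km

Mass balance: C = (1800·22.00 + 274.0·441.0) / 2074 = 160400/2074 = 77.35 mg/L.
Set 77.35·exp(−k·t) = 52 → t = ln(77.35/52)/k = 61500 s = 17.08 h.
Distance = v·t = 0.30·61500 = 18450 m = 18.45 km.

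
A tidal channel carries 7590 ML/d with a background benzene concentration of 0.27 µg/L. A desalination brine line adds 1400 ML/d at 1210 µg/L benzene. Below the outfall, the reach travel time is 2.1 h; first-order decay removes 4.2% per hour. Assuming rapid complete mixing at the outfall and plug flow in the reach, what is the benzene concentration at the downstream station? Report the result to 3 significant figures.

172 µg/L

Flow-weighted average: C = (7590·0.2700 + 1400·1210) / 8990 = 1696000/8990 = 188.7 µg/L.
4.2%/h lost → k = −ln(1 − 0.042) = 0.04291 h⁻¹.
Applying C = C₀e^(−kt): 188.7 × 0.9138 = 172.4 µg/L.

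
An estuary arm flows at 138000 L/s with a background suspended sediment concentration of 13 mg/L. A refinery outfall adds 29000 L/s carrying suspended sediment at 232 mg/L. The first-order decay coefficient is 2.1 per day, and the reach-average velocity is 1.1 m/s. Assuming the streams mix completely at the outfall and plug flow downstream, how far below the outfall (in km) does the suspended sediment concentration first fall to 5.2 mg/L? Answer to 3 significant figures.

Flow-weighted average: C = (138000·13.00 + 29000·232.0) / 167000 = 8522000/167000 = 51.03 mg/L.
Set 51.03·exp(−k·t) = 5.2 → t = ln(51.03/5.2)/k = 93960 s = 26.10 h.
Distance = v·t = 1.1·93960 = 103400 m = 103.4 km.

103 km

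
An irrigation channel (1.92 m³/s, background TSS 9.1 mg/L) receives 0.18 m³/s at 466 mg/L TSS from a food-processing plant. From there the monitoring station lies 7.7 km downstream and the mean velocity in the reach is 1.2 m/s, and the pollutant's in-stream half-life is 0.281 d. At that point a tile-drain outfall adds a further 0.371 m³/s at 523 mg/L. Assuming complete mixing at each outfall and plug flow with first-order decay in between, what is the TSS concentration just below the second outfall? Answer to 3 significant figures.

113 mg/L

Conservation of mass: C = (1.920·9.100 + 0.1800·466.0) / 2.100 = 101.4/2.100 = 48.26 mg/L; combined flow 2.100 m³/s.
Travel time t = 7.7·1000 / 1.2 = 6417 s = 1.782 h.
Half-life 0.281 d → k = ln 2 / 0.281 = 2.467 d⁻¹.
First-order decay: C = 48.26·exp(−k·t) = 48.26·0.8326 = 40.18 mg/L.
At the second outfall, C = (2.100·40.18 + 0.3710·523.0) / (2.100 + 0.3710) = 112.7 mg/L.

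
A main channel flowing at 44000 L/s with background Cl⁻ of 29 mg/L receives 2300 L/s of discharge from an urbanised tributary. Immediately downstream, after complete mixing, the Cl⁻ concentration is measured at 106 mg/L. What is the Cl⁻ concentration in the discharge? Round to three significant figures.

Mass balance: 44000·29.00 + 2300·Cₑ = 46300·106.0
→ Cₑ = (46300·106.0 − 44000·29.00) / 2300 = 1579 mg/L.

1580 mg/L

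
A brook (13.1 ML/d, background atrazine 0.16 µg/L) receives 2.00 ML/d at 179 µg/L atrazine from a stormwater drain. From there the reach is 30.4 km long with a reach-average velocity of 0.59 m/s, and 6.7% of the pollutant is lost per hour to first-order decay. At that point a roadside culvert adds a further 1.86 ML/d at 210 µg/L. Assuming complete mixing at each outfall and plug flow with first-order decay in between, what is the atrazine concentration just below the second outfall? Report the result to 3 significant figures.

30.9 µg/L

Conservation of mass: C = (13.10·0.1600 + 2.000·179.0) / 15.10 = 360.1/15.10 = 23.85 µg/L; combined flow 15.10 ML/d.
Travel time t = 30.4·1000 / 0.59 = 51530 s = 14.31 h.
6.7%/h lost → k = −ln(1 − 0.067) = 0.06935 h⁻¹.
After decay, C = 23.85 × e^(−kt) = 23.85 × 0.3706 = 8.838 µg/L.
At the second outfall, C = (15.10·8.838 + 1.860·210.0) / (15.10 + 1.860) = 30.90 µg/L.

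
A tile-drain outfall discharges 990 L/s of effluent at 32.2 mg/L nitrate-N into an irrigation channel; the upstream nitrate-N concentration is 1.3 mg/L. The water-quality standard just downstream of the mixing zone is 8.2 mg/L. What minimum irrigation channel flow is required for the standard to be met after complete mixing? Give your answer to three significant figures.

3440 L/s

Set C_mix = 8.2: (Q·1.300 + 990.0·32.20) / (Q + 990.0) = 8.2
→ Q = 990.0·(32.20 − 8.2)/(8.2 − 1.300) = 3443 L/s.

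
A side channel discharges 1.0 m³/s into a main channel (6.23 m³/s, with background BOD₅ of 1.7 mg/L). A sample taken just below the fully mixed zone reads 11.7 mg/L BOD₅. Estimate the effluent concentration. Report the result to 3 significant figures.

Mass balance: 6.230·1.700 + 1.000·Cₑ = 7.230·11.70
→ Cₑ = (7.230·11.70 − 6.230·1.700) / 1.000 = 74.00 mg/L.

74.0 mg/L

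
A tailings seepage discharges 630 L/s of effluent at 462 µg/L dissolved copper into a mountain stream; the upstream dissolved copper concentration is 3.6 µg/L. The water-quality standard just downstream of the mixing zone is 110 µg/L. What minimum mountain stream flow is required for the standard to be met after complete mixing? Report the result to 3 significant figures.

Set C_mix = 110: (Q·3.600 + 630.0·462.0) / (Q + 630.0) = 110
→ Q = 630.0·(462.0 − 110)/(110 − 3.600) = 2084 L/s.

2080 L/s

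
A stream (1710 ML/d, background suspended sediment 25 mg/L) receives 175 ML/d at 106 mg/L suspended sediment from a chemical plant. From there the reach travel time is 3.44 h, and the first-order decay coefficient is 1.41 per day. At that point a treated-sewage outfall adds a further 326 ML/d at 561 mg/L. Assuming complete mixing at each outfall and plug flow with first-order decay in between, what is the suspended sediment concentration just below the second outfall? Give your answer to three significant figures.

105 mg/L

After mixing, C = (1710·25.00 + 175.0·106.0) / 1885 = 61300/1885 = 32.52 mg/L; combined flow 1885 ML/d.
First-order decay: C = 32.52·exp(−k·t) = 32.52·0.8170 = 26.57 mg/L.
At the second outfall, C = (1885·26.57 + 326.0·561.0) / (1885 + 326.0) = 105.4 mg/L.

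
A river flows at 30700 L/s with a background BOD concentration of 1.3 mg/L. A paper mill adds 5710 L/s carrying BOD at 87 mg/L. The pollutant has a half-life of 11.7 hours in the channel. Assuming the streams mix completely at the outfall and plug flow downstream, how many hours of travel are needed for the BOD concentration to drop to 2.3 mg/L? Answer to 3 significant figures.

Mixed concentration C = ΣQC/ΣQ = (30700·1.300 + 5710·87.00) / 36410 = 536700/36410 = 14.74 mg/L.
Half-life 11.7 h → k = ln 2 / 11.7 = 0.05924 h⁻¹ = 1.422 d⁻¹.
14.74·exp(−k·t) = 2.3 → t = ln(14.74/2.3)/k = 112900 s = 31.36 h.

31.4 h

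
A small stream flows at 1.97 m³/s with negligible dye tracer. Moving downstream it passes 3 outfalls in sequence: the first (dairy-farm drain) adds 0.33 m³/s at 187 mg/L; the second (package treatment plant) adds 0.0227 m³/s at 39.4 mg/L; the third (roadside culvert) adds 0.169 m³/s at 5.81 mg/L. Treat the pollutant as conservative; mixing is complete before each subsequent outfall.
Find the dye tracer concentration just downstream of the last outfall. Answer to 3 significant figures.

25.5 mg/L

Below outfall 1: Q → 2.300 m³/s, C = (1.970·0 + 0.3300·187.0)/2.300 = 26.83 mg/L.
Below outfall 2: Q → 2.323 m³/s, C = (2.300·26.83 + 0.02270·39.40)/2.323 = 26.95 mg/L.
Below outfall 3: Q → 2.492 m³/s, C = (2.323·26.95 + 0.1690·5.810)/2.492 = 25.52 mg/L.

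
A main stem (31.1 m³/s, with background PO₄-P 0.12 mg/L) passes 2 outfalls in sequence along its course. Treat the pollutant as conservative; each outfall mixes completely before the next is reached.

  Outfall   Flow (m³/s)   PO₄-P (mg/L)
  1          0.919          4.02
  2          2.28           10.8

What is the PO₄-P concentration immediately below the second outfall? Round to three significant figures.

0.934 mg/L

Below outfall 1: Q → 32.02 m³/s, C = (31.10·0.1200 + 0.9190·4.020)/32.02 = 0.2319 mg/L.
Below outfall 2: Q → 34.30 m³/s, C = (32.02·0.2319 + 2.280·10.80)/34.30 = 0.9344 mg/L.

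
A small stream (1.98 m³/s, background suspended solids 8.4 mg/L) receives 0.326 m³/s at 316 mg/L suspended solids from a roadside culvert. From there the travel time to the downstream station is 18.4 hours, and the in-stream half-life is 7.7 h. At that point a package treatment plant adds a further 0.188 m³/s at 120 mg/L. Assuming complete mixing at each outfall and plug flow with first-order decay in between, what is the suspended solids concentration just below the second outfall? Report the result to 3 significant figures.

Mass balance: C = (1.980·8.400 + 0.3260·316.0) / 2.306 = 119.6/2.306 = 51.89 mg/L; combined flow 2.306 m³/s.
Half-life 7.7 h → k = ln 2 / 7.7 = 0.09002 h⁻¹ = 2.160 d⁻¹.
Applying C = C₀e^(−kt): 51.89 × 0.1908 = 9.902 mg/L.
Second outfall: C = (2.306·9.902 + 0.1880·120.0)/2.494 = 18.20 mg/L.

18.2 mg/L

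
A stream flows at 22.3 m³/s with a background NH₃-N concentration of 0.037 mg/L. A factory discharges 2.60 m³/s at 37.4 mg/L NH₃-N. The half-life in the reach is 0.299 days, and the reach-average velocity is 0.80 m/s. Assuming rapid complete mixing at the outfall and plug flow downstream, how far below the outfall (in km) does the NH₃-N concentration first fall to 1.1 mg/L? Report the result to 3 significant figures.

Mass balance: C = (22.30·0.03700 + 2.600·37.40) / 24.90 = 98.07/24.90 = 3.938 mg/L.
Half-life 0.299 d → k = ln 2 / 0.299 = 2.318 d⁻¹.
Set 3.938·exp(−k·t) = 1.1 → t = ln(3.938/1.1)/k = 47540 s = 13.20 h.
Distance = v·t = 0.80·47540 = 38030 m = 38.03 km.

38.0 km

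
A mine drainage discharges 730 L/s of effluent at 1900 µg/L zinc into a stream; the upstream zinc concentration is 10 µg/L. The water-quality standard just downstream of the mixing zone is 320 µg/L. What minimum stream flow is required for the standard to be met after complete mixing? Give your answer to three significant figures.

Set C_mix = 320: (Q·10.00 + 730.0·1900) / (Q + 730.0) = 320
→ Q = 730.0·(1900 − 320)/(320 − 10.00) = 3721 L/s.

3720 L/s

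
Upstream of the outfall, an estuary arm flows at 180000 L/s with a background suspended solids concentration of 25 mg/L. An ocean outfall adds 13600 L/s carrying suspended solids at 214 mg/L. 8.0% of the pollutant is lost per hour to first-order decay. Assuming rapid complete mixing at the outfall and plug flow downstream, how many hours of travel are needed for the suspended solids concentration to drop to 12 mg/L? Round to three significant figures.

Flow-weighted average: C = (180000·25.00 + 13600·214.0) / 193600 = 7410000/193600 = 38.28 mg/L.
8.0%/h lost → k = −ln(1 − 0.08) = 0.08338 h⁻¹.
38.28·exp(−k·t) = 12 → t = ln(38.28/12)/k = 50080 s = 13.91 h.

13.9 h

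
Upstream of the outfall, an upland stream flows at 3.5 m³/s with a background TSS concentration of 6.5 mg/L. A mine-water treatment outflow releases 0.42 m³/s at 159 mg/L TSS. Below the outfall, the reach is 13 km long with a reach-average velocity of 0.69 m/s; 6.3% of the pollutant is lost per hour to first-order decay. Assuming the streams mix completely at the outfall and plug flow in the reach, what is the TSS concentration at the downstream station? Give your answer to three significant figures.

After mixing, C = (3.500·6.500 + 0.4200·159.0) / 3.920 = 89.53/3.920 = 22.84 mg/L.
Travel time t = 13·1000 / 0.69 = 18840 s = 5.233 h.
6.3%/h lost → k = −ln(1 − 0.063) = 0.06507 h⁻¹.
Decay over the reach: 22.84·exp(−kt) = 22.84·0.7114 = 16.25 mg/L.

16.2 mg/L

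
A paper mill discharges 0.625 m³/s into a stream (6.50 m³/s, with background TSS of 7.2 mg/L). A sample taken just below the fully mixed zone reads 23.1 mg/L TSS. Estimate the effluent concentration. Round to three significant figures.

Mass balance: 6.500·7.200 + 0.6250·Cₑ = 7.125·23.10
→ Cₑ = (7.125·23.10 − 6.500·7.200) / 0.6250 = 188.5 mg/L.

188 mg/L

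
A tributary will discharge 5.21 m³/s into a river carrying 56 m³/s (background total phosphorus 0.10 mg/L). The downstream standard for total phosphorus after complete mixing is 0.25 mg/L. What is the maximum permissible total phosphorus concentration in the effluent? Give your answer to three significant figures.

1.86 mg/L

At the limit, (Qr·Cr + Qe·Cₑ)/(Qr + Qe) = 0.25:
Cₑ = (61.21·0.25 − 56.00·0.1000) / 5.210 = 1.862 mg/L.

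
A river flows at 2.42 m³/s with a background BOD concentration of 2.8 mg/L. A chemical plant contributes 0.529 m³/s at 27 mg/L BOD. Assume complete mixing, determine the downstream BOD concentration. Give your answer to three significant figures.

Mixed concentration C = ΣQC/ΣQ = (2.420·2.800 + 0.5290·27.00) / 2.949 = 21.06/2.949 = 7.141 mg/L.

7.14 mg/L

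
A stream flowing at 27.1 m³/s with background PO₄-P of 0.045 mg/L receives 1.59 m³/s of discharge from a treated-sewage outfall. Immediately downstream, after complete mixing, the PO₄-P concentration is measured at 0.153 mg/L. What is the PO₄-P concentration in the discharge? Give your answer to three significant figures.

1.99 mg/L

Mass balance: 27.10·0.04500 + 1.590·Cₑ = 28.69·0.1530
→ Cₑ = (28.69·0.1530 − 27.10·0.04500) / 1.590 = 1.994 mg/L.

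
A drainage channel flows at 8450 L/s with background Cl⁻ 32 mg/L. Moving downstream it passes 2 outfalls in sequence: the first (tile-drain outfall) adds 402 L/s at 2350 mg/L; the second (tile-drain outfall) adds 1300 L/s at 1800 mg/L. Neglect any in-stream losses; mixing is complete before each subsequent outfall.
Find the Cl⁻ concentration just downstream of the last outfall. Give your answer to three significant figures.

350 mg/L

Outfall 1: combined Q = 8852 L/s; C = (8450·32.00 + 402.0·2350)/8852 = 137.3 mg/L.
Outfall 2: combined Q = 10150 L/s; C = (8852·137.3 + 1300·1800)/10150 = 350.2 mg/L.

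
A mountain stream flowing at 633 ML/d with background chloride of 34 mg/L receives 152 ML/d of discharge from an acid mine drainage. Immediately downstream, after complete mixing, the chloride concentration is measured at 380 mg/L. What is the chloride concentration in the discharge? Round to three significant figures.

1820 mg/L

Mass balance: 633.0·34.00 + 152.0·Cₑ = 785.0·380.0
→ Cₑ = (785.0·380.0 − 633.0·34.00) / 152.0 = 1821 mg/L.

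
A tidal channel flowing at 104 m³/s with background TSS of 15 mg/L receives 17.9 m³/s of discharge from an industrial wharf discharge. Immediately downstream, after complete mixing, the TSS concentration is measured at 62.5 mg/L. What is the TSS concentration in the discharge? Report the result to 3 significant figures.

Mass balance: 104.0·15.00 + 17.90·Cₑ = 121.9·62.50
→ Cₑ = (121.9·62.50 − 104.0·15.00) / 17.90 = 338.5 mg/L.

338 mg/L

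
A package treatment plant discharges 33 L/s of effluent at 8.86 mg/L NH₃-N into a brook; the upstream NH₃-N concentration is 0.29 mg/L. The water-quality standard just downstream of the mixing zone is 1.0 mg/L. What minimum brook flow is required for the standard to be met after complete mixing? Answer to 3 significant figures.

Set C_mix = 1.0: (Q·0.2900 + 33.00·8.860) / (Q + 33.00) = 1.0
→ Q = 33.00·(8.860 − 1.0)/(1.0 − 0.2900) = 365.3 L/s.

365 L/s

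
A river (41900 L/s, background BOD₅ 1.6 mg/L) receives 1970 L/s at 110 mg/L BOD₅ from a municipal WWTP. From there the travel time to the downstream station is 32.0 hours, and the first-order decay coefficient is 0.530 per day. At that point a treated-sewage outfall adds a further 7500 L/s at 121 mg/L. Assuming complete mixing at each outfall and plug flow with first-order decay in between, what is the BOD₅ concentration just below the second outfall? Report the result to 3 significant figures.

20.4 mg/L

Conservation of mass: C = (41900·1.600 + 1970·110.0) / 43870 = 283700/43870 = 6.468 mg/L; combined flow 43870 L/s.
Decay over the reach: 6.468·exp(−kt) = 6.468·0.4933 = 3.190 mg/L.
Second outfall: C = (43870·3.190 + 7500·121.0)/51370 = 20.39 mg/L.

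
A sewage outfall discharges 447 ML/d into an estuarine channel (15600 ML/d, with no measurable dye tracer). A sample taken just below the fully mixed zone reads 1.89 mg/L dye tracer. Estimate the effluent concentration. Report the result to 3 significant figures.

67.8 mg/L

Mass balance: 15600·0 + 447.0·Cₑ = 16050·1.890
→ Cₑ = (16050·1.890 − 15600·0) / 447.0 = 67.85 mg/L.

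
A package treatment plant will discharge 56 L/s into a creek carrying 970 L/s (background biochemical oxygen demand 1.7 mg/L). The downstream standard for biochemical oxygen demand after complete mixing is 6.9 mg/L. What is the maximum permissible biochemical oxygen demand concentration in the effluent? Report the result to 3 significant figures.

At the limit, (Qr·Cr + Qe·Cₑ)/(Qr + Qe) = 6.9:
Cₑ = (1026·6.9 − 970.0·1.700) / 56.00 = 96.97 mg/L.

97.0 mg/L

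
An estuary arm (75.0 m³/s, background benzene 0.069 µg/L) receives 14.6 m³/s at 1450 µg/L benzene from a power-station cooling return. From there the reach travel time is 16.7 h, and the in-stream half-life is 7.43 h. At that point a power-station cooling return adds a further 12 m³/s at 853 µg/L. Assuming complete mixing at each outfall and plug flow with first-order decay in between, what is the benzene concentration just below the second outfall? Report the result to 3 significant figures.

After mixing, C = (75.00·0.06900 + 14.60·1450) / 89.60 = 21180/89.60 = 236.3 µg/L; combined flow 89.60 m³/s.
Half-life 7.43 h → k = ln 2 / 7.43 = 0.09329 h⁻¹ = 2.239 d⁻¹.
Decay over the reach: 236.3·exp(−kt) = 236.3·0.2106 = 49.76 µg/L.
At the second outfall, C = (89.60·49.76 + 12.00·853.0) / (89.60 + 12.00) = 144.6 µg/L.

145 µg/L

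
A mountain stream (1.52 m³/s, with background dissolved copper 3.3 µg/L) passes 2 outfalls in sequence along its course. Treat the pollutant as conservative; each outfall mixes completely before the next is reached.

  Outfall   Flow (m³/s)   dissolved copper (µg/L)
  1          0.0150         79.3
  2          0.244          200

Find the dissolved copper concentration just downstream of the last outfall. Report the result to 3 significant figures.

After outfall 1: Q = 1.520 + 0.01500 = 1.535 m³/s; C = (1.520·3.300 + 0.01500·79.30)/1.535 = 4.043 µg/L.
After outfall 2: Q = 1.535 + 0.2440 = 1.779 m³/s; C = (1.535·4.043 + 0.2440·200.0)/1.779 = 30.92 µg/L.

30.9 µg/L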